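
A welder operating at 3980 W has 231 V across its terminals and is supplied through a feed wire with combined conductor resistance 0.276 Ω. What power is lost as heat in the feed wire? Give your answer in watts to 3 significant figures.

81.9 W

The feed wire and load are in series, so the same current flows in both; the loss is I²R_line.
I = P / V = 3980 / 231 = 17.23 A through the feed wire.
P_line = I² R_line = (17.23)² × 0.276 = 81.93 W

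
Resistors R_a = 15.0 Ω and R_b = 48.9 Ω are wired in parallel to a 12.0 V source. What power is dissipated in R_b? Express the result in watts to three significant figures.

2.94 W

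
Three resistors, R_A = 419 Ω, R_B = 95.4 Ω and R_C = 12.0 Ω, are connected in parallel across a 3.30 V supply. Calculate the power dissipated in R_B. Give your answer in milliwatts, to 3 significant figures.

114 mW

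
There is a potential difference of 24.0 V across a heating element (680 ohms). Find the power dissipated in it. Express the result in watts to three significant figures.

0.847 W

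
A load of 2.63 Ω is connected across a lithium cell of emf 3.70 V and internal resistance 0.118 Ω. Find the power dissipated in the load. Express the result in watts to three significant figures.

The internal resistance and the load are in series, so the same I flows through both; get I from ε/(r+R), then I²R for the load.
I = ε / (r + R) = 3.70 / (0.118 + 2.63) = 1.346 A
P_load = I² R = (1.346)² × 2.63 = 4.768 W

4.77 W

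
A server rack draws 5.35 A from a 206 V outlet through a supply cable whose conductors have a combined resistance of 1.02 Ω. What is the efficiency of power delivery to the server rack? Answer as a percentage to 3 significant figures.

97.4 %

The supply cable carries the full 5.35 A.
P_line = I² R_line = (5.350)² × 1.02 = 29.19 W
P_source = V I = 206 × 5.350 = 1102 W; P_load = 1073 W
η = P_load / P_source = 1073 / 1102 = 0.9735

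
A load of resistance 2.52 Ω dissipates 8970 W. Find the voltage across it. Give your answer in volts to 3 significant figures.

150 V

From P = V I = I²R = V²/R, with the two given quantities we get V = √(P R).
V = √(8970 × 2.52) = 150.3 V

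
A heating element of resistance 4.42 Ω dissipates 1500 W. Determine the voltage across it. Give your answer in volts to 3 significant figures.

81.4 V

Inverting the appropriate power form: V = √(P R).
V = √(1500 × 4.42) = 81.42 V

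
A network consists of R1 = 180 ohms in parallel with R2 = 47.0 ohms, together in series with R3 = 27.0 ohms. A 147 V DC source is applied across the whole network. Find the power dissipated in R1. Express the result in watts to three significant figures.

Collapse the R1‖R2 pair into one equivalent R_p; then R_p and R3 form a series string.
R_p = (180×47.0)/(180+47.0) = 37.27 Ω
R_total = R_p + 27.0 = 37.27 + 27.0 = 64.27 Ω
I = V / R_total = 147 / 64.27 = 2.287 A
Voltage across the parallel pair: V_p = I × R_p = 2.287 × 37.27 = 85.24 V
R1 has V_p across it, so P = V_p²/R1.
P_R1 = (85.24)² / 180 = 40.37 W

40.4 W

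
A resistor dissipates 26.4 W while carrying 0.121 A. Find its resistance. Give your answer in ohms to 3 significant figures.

From P = V I = I²R = V²/R, with the two given quantities we get R = P / I².
R = 26.4 / (0.1210)² = 1803 Ω

1800 Ω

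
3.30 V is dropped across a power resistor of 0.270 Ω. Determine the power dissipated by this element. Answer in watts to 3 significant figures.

40.3 W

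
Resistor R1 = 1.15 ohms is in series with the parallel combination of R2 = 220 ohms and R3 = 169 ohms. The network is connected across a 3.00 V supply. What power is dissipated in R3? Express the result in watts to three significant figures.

Replace R2 and R3 with their parallel equivalent so the circuit becomes R1 in series with R_p.
R_p = (220×169)/(220+169) = 95.58 Ω
R_total = 1.15 + 95.58 = 96.73 Ω
I = V / R_total = 3.00 / 96.73 = 0.03101 A
Voltage across the parallel pair: V_p = I × R_p = 0.03101 × 95.58 = 2.964 V
With V_p across R3, its power is V_p²/R3.
P_R3 = (2.964)² / 169 = 0.05200 W

0.0520 W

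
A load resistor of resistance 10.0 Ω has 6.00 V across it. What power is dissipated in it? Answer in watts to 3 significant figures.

3.60 W

V and R are stated; P = V²/R avoids computing the current.
P = (6.00 V)² / 10.0 Ω = 3.600 W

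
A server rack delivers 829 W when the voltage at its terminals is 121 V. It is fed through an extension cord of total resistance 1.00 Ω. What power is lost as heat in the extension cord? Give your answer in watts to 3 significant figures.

46.9 W

Only the current and the line resistance are needed for the I²R loss.
I = P / V = 829 / 121 = 6.851 A through the extension cord.
P_line = I² R_line = (6.851)² × 1.00 = 46.94 W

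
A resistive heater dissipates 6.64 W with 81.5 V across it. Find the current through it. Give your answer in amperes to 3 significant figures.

0.0815 A

The two known quantities fix the third via I = P / V.
I = 6.64 / 81.5 = 0.08147 A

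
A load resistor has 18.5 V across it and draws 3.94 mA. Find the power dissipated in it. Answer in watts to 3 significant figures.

Both the voltage across and the current through the element are known, so P = V I applies directly.
P = 18.5 V × 0.003940 A = 0.07289 W

0.0729 W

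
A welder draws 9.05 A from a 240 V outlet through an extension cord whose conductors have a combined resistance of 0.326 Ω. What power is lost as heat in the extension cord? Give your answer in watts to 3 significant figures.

26.7 W

The extension cord and load are in series, so the same current flows in both; the loss is I²R_line.
The extension cord carries the full 9.05 A.
P_line = I² R_line = (9.050)² × 0.326 = 26.70 W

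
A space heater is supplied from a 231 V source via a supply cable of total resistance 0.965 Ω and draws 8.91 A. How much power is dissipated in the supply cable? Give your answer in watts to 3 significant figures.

76.6 W

The supply cable and load are in series, so the same current flows in both; the loss is I²R_line.
The supply cable carries the full 8.91 A.
P_line = I² R_line = (8.910)² × 0.965 = 76.61 W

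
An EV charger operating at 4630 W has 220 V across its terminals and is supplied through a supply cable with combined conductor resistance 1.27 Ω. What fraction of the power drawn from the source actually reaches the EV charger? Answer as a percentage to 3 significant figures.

89.2 %

I = P / V = 4630 / 220 = 21.05 A through the supply cable.
P_line = I² R_line = (21.05)² × 1.27 = 562.5 W
P_source = P_load + P_line = 4630 + 562.5 = 5192 W
η = P_load / P_source = 4630 / 5192 = 0.8917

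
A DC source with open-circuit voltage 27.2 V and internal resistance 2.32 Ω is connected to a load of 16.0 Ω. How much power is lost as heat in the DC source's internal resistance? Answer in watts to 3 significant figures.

5.11 W

The internal resistance carries the same current as the load; P_int = I²r.
I = ε / (r + R) = 27.2 / (2.32 + 16.0) = 1.485 A
P_int = I² r = (1.485)² × 2.32 = 5.114 W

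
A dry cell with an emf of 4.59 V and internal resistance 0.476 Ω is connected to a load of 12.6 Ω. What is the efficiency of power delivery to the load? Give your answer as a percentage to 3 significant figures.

η = P_load/(P_load+P_int) = I²R/(I²R+I²r) = R/(R+r) — the I² cancels for series elements.
η = R / (R + r) = 12.6 / (12.6 + 0.476) = 0.9636

96.4 %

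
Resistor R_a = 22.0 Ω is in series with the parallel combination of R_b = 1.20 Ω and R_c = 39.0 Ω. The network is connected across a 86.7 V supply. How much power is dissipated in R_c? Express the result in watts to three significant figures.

0.487 W

Reduce the parallel pair to R_p first; the network is then a simple series string.
R_p = (1.20×39.0)/(1.20+39.0) = 1.164 Ω
R_total = 22.0 + 1.164 = 23.16 Ω
I = V / R_total = 86.7 / 23.16 = 3.743 A
Voltage across the parallel pair: V_p = I × R_p = 3.743 × 1.164 = 4.357 V
R_c is across V_p, so use P = V²/R for that branch.
P_R_c = (4.357)² / 39.0 = 0.4868 W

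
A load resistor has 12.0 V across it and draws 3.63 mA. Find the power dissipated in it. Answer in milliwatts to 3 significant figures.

43.6 mW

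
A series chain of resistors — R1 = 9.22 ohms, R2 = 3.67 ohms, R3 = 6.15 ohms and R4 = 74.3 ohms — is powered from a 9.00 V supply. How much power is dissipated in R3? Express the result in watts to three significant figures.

In a series string the same current flows through every resistor — find that current, then P = I²R for the one we want.
R_total = 9.22 + 3.67 + 6.15 + 74.3 = 93.34 Ω
I = V / R_total = 9.00 / 93.34 = 0.09642 A
P_R3 = I² × R3 = (0.09642)² × 6.15 = 0.05718 W

0.0572 W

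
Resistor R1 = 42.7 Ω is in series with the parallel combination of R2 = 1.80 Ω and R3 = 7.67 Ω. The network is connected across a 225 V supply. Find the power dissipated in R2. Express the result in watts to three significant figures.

First combine the parallel branches into one equivalent R_p, then R1 + R_p is a series pair.
R_p = (1.80×7.67)/(1.80+7.67) = 1.458 Ω
R_total = 42.7 + 1.458 = 44.16 Ω
I = V / R_total = 225 / 44.16 = 5.095 A
Voltage across the parallel pair: V_p = I × R_p = 5.095 × 1.458 = 7.428 V
R2 is across V_p, so use P = V²/R for that branch.
P_R2 = (7.428)² / 1.80 = 30.66 W

30.7 W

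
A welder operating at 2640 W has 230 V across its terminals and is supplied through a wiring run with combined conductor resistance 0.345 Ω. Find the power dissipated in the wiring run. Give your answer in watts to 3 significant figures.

45.5 W

The wiring run is a series resistance carrying the load current; its dissipation is I²R_line.
I = P / V = 2640 / 230 = 11.48 A through the wiring run.
P_line = I² R_line = (11.48)² × 0.345 = 45.45 W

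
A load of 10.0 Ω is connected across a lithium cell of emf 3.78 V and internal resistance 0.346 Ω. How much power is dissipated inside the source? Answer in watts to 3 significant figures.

The source's internal resistance is just another series element carrying I; its dissipation is I²r.
I = ε / (r + R) = 3.78 / (0.346 + 10.0) = 0.3654 A
P_int = I² r = (0.3654)² × 0.346 = 0.04619 W

0.0462 W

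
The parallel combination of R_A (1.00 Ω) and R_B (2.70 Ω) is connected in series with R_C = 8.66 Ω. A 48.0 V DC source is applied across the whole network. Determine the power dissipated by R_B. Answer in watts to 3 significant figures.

Reduce the parallel combination to a single R_p; the circuit then becomes R_p in series with the remaining resistor.
R_p = (1.00×2.70)/(1.00+2.70) = 0.7297 Ω
R_total = R_p + 8.66 = 0.7297 + 8.66 = 9.390 Ω
I = V / R_total = 48.0 / 9.390 = 5.112 A
Voltage across the parallel pair: V_p = I × R_p = 5.112 × 0.7297 = 3.730 V
R_B has V_p across it, so P = V_p²/R_B.
P_R_B = (3.730)² / 2.70 = 5.154 W

5.15 W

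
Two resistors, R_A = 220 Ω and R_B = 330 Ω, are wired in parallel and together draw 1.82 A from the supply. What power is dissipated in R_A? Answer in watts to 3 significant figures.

The branches share the same voltage, but only the total current is given — find V from the equivalent resistance first.
1/R_eq = 1/220 + 1/330 ⇒ R_eq = 132.0 Ω
V = I_total × R_eq = 1.820 × 132.0 = 240.2 V
P_R_A = V² / R_A = (240.2)² / 220 = 262.3 W

262 W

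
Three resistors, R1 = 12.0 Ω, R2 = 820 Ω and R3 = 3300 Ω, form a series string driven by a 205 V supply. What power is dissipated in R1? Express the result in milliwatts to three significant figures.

Since the resistors are in series they all carry the loop current I = V/R_total; the power in any one is I²R.
R_total = 12.0 + 820 + 3300 = 4132 Ω
I = V / R_total = 205 / 4132 = 0.04961 A
P_R1 = I² × R1 = (0.04961)² × 12.0 = 0.02954 W

29.5 mW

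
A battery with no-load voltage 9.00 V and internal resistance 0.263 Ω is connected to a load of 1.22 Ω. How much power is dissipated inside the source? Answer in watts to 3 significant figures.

Internal loss is I²r, with I set by the total series resistance r+R.
I = ε / (r + R) = 9.00 / (0.263 + 1.22) = 6.069 A
P_int = I² r = (6.069)² × 0.263 = 9.686 W

9.69 W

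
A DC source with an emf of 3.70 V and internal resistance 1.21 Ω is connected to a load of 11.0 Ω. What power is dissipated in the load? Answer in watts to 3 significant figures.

1.01 W

Load and internal resistance form a series loop — compute the loop current, then the load power via I²R.
I = ε / (r + R) = 3.70 / (1.21 + 11.0) = 0.3030 A
P_load = I² R = (0.3030)² × 11.0 = 1.010 W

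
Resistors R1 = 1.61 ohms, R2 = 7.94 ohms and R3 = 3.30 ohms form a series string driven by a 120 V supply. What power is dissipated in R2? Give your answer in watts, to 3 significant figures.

In a series string the same current flows through every resistor — find that current, then P = I²R for the one we want.
R_total = 1.61 + 7.94 + 3.30 = 12.85 Ω
I = V / R_total = 120 / 12.85 = 9.339 A
P_R2 = I² × R2 = (9.339)² × 7.94 = 692.4 W

692 W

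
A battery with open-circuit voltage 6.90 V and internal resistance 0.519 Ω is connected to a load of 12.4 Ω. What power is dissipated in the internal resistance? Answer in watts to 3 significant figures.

0.148 W

Internal loss is I²r, with I set by the total series resistance r+R.
I = ε / (r + R) = 6.90 / (0.519 + 12.4) = 0.5341 A
P_int = I² r = (0.5341)² × 0.519 = 0.1480 W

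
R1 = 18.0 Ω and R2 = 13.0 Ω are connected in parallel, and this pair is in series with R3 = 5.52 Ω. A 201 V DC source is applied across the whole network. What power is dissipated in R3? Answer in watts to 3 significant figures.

1310 W

Reduce the parallel combination to a single R_p; the circuit then becomes R_p in series with the remaining resistor.
R_p = (18.0×13.0)/(18.0+13.0) = 7.548 Ω
R_total = R_p + 5.52 = 7.548 + 5.52 = 13.07 Ω
I = V / R_total = 201 / 13.07 = 15.38 A
R3 carries the full series current, so P = I²R.
P_R3 = (15.38)² × 5.52 = 1306 W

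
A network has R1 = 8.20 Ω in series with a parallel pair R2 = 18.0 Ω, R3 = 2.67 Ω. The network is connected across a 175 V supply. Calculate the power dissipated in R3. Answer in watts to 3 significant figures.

560 W

Replace R2 and R3 with their parallel equivalent so the circuit becomes R1 in series with R_p.
R_p = (18.0×2.67)/(18.0+2.67) = 2.325 Ω
R_total = 8.20 + 2.325 = 10.53 Ω
I = V / R_total = 175 / 10.53 = 16.63 A
Voltage across the parallel pair: V_p = I × R_p = 16.63 × 2.325 = 38.66 V
With V_p across R3, its power is V_p²/R3.
P_R3 = (38.66)² / 2.67 = 559.8 W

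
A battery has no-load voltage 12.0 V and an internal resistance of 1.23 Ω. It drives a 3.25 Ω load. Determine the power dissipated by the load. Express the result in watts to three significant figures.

23.3 W

With r and R in series, I = ε/(r+R); the load dissipates I²R.
I = ε / (r + R) = 12.0 / (1.23 + 3.25) = 2.679 A
P_load = I² R = (2.679)² × 3.25 = 23.32 W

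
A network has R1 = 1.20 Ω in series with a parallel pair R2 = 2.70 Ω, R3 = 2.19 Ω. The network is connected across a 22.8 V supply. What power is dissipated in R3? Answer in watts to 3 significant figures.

59.8 W

Replace R2 and R3 with their parallel equivalent so the circuit becomes R1 in series with R_p.
R_p = (2.70×2.19)/(2.70+2.19) = 1.209 Ω
R_total = 1.20 + 1.209 = 2.409 Ω
I = V / R_total = 22.8 / 2.409 = 9.464 A
Voltage across the parallel pair: V_p = I × R_p = 9.464 × 1.209 = 11.44 V
R3 is across V_p, so use P = V²/R for that branch.
P_R3 = (11.44)² / 2.19 = 59.80 W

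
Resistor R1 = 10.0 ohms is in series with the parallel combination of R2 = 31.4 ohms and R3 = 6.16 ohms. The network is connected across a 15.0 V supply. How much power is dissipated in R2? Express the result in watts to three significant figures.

Replace R2 and R3 with their parallel equivalent so the circuit becomes R1 in series with R_p.
R_p = (31.4×6.16)/(31.4+6.16) = 5.150 Ω
R_total = 10.0 + 5.150 = 15.15 Ω
I = V / R_total = 15.0 / 15.15 = 0.9901 A
Voltage across the parallel pair: V_p = I × R_p = 0.9901 × 5.150 = 5.099 V
R2 sees V_p directly, so P = V_p² / R2.
P_R2 = (5.099)² / 31.4 = 0.8280 W

0.828 W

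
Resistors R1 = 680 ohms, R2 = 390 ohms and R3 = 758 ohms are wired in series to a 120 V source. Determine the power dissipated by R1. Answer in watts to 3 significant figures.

2.93 W

Every series element carries the same I. Get I from the total resistance, then P = I² × R1.
R_total = 680 + 390 + 758 = 1828 Ω
I = V / R_total = 120 / 1828 = 0.06565 A
P_R1 = I² × R1 = (0.06565)² × 680 = 2.930 W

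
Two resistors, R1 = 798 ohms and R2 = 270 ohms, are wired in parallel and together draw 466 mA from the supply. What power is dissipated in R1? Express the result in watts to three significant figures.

11.1 W

Parallel branches share V, not I — compute V via R_eq, then use V²/R for the target branch.
1/R_eq = 1/798 + 1/270 ⇒ R_eq = 201.7 Ω
V = I_total × R_eq = 0.4660 × 201.7 = 94.01 V
P_R1 = V² / R1 = (94.01)² / 798 = 11.08 W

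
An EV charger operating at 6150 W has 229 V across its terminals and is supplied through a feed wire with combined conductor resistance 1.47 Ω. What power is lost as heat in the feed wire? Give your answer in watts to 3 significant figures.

1060 W

The feed wire and load are in series, so the same current flows in both; the loss is I²R_line.
I = P / V = 6150 / 229 = 26.86 A through the feed wire.
P_line = I² R_line = (26.86)² × 1.47 = 1060 W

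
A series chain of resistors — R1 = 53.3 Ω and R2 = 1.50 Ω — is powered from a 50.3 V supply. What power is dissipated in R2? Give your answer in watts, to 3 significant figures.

Since the resistors are in series they all carry the loop current I = V/R_total; the power in any one is I²R.
R_total = 53.3 + 1.50 = 54.80 Ω
I = V / R_total = 50.3 / 54.80 = 0.9179 A
P_R2 = I² × R2 = (0.9179)² × 1.50 = 1.264 W

1.26 W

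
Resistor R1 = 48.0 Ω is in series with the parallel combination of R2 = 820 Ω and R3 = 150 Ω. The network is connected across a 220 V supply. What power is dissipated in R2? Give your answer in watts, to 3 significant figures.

31.1 W

Reduce the parallel pair to R_p first; the network is then a simple series string.
R_p = (820×150)/(820+150) = 126.8 Ω
R_total = 48.0 + 126.8 = 174.8 Ω
I = V / R_total = 220 / 174.8 = 1.259 A
Voltage across the parallel pair: V_p = I × R_p = 1.259 × 126.8 = 159.6 V
With V_p across R2, its power is V_p²/R2.
P_R2 = (159.6)² / 820 = 31.06 W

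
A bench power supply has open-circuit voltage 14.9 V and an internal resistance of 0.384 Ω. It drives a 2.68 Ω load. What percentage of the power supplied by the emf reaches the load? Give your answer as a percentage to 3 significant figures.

87.5 %

The source delivers εI, of which I²R reaches the load and I²r is lost; since I is common, η = R/(R+r).
η = R / (R + r) = 2.68 / (2.68 + 0.384) = 0.8747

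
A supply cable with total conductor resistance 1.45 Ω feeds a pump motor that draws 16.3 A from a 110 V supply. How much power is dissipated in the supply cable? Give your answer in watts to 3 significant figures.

The supply cable is a series resistance carrying the load current; its dissipation is I²R_line.
The supply cable carries the full 16.3 A.
P_line = I² R_line = (16.30)² × 1.45 = 385.3 W

385 W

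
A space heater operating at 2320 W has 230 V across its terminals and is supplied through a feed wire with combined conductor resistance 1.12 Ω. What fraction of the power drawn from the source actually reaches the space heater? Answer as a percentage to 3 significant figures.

I = P / V = 2320 / 230 = 10.09 A through the feed wire.
P_line = I² R_line = (10.09)² × 1.12 = 114.0 W
P_source = P_load + P_line = 2320 + 114.0 = 2434 W
η = P_load / P_source = 2320 / 2434 = 0.9532

95.3 %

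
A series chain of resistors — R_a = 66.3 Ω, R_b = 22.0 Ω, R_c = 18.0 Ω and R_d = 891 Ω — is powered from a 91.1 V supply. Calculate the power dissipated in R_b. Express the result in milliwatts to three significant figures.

Every series element carries the same I. Get I from the total resistance, then P = I² × R_b.
R_total = 66.3 + 22.0 + 18.0 + 891 = 997.3 Ω
I = V / R_total = 91.1 / 997.3 = 0.09135 A
P_R_b = I² × R_b = (0.09135)² × 22.0 = 0.1836 W

184 mW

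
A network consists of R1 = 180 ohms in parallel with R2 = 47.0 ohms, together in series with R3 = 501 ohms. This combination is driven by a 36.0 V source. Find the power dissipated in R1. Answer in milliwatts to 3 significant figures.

34.5 mW

Collapse the R1‖R2 pair into one equivalent R_p; then R_p and R3 form a series string.
R_p = (180×47.0)/(180+47.0) = 37.27 Ω
R_total = R_p + 501 = 37.27 + 501 = 538.3 Ω
I = V / R_total = 36.0 / 538.3 = 0.06688 A
Voltage across the parallel pair: V_p = I × R_p = 0.06688 × 37.27 = 2.493 V
Use P = V²/R for R1 with V = V_p.
P_R1 = (2.493)² / 180 = 0.03452 W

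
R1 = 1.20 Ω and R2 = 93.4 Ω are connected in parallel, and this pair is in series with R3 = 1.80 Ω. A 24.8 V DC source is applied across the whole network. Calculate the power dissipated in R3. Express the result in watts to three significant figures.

124 W

First find R_p for the parallel pair, then treat R_p + R3 as a series loop.
R_p = (1.20×93.4)/(1.20+93.4) = 1.185 Ω
R_total = R_p + 1.80 = 1.185 + 1.80 = 2.985 Ω
I = V / R_total = 24.8 / 2.985 = 8.309 A
All the supply current flows through R3; use P = I²R3.
P_R3 = (8.309)² × 1.80 = 124.3 W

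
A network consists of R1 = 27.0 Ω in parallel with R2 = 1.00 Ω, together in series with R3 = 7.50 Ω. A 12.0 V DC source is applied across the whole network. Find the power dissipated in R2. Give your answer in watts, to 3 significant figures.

1.87 W

Reduce the parallel combination to a single R_p; the circuit then becomes R_p in series with the remaining resistor.
R_p = (27.0×1.00)/(27.0+1.00) = 0.9643 Ω
R_total = R_p + 7.50 = 0.9643 + 7.50 = 8.464 Ω
I = V / R_total = 12.0 / 8.464 = 1.418 A
Voltage across the parallel pair: V_p = I × R_p = 1.418 × 0.9643 = 1.367 V
R2 sits across V_p; its power is V_p²/R.
P_R2 = (1.367)² / 1.00 = 1.869 W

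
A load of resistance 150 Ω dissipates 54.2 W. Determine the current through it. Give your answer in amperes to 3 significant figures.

0.601 A

The two known quantities fix the third via I = √(P / R).
I = √(54.2 / 150) = 0.6011 A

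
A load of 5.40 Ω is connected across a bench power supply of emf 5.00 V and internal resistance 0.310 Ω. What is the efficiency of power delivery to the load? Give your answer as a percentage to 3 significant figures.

Efficiency is P_load / P_total. With a series r and R sharing the same I, P = I²R for each, so η = R/(R+r).
η = R / (R + r) = 5.40 / (5.40 + 0.310) = 0.9457

94.6 %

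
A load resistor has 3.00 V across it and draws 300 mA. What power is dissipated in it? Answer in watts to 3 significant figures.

Both the voltage across and the current through the element are known, so P = V I applies directly.
P = 3.00 V × 0.3000 A = 0.9000 W

0.900 W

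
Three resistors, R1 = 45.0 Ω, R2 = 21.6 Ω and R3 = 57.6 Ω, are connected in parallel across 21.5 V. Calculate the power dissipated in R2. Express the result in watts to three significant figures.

The supply voltage appears across each parallel branch — just use P = V²/R2.
P_R2 = V² / R2 = (21.5)² / 21.6 Ω = 21.40 W

21.4 W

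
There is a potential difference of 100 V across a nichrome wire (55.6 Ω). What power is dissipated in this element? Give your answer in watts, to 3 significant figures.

V and R are stated; P = V²/R avoids computing the current.
P = (100 V)² / 55.6 Ω = 179.9 W

180 W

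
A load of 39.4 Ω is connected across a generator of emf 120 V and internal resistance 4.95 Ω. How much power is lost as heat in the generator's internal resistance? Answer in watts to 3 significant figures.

36.2 W

Internal loss is I²r, with I set by the total series resistance r+R.
I = ε / (r + R) = 120 / (4.95 + 39.4) = 2.706 A
P_int = I² r = (2.706)² × 4.95 = 36.24 W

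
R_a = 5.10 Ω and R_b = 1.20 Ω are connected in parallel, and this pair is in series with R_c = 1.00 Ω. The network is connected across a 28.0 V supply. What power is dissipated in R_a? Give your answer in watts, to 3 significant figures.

37.3 W

First find R_p for the parallel pair, then treat R_p + R_c as a series loop.
R_p = (5.10×1.20)/(5.10+1.20) = 0.9714 Ω
R_total = R_p + 1.00 = 0.9714 + 1.00 = 1.971 Ω
I = V / R_total = 28.0 / 1.971 = 14.20 A
Voltage across the parallel pair: V_p = I × R_p = 14.20 × 0.9714 = 13.80 V
Use P = V²/R for R_a with V = V_p.
P_R_a = (13.80)² / 5.10 = 37.33 W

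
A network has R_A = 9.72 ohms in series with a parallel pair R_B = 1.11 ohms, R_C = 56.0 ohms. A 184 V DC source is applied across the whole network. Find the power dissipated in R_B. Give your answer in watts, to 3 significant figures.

Replace R_B and R_C with their parallel equivalent so the circuit becomes R_A in series with R_p.
R_p = (1.11×56.0)/(1.11+56.0) = 1.088 Ω
R_total = 9.72 + 1.088 = 10.81 Ω
I = V / R_total = 184 / 10.81 = 17.02 A
Voltage across the parallel pair: V_p = I × R_p = 17.02 × 1.088 = 18.53 V
With V_p across R_B, its power is V_p²/R_B.
P_R_B = (18.53)² / 1.11 = 309.3 W

309 W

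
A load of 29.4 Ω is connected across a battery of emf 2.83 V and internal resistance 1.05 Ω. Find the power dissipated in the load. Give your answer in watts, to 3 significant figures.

With r and R in series, I = ε/(r+R); the load dissipates I²R.
I = ε / (r + R) = 2.83 / (1.05 + 29.4) = 0.09294 A
P_load = I² R = (0.09294)² × 29.4 = 0.2539 W

0.254 W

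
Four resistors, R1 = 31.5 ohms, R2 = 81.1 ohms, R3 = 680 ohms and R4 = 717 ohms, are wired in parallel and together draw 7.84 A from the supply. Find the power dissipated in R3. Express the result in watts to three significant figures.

41.0 W

The branches share the same voltage, but only the total current is given — find V from the equivalent resistance first.
1/R_eq = 1/31.5 + 1/81.1 + 1/680 + 1/717 ⇒ R_eq = 21.30 Ω
V = I_total × R_eq = 7.840 × 21.30 = 167.0 V
P_R3 = V² / R3 = (167.0)² / 680 = 41.02 W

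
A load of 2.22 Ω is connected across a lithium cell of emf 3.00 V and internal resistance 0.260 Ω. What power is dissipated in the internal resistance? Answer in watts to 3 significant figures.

The internal resistance carries the same current as the load; P_int = I²r.
I = ε / (r + R) = 3.00 / (0.260 + 2.22) = 1.210 A
P_int = I² r = (1.210)² × 0.260 = 0.3805 W

0.380 W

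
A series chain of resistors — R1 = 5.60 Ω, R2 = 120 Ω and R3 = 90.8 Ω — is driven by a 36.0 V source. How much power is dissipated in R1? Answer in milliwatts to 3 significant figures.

155 mW

The current is common to all series resistors; compute it, then apply P = I²R for the target.
R_total = 5.60 + 120 + 90.8 = 216.4 Ω
I = V / R_total = 36.0 / 216.4 = 0.1664 A
P_R1 = I² × R1 = (0.1664)² × 5.60 = 0.1550 W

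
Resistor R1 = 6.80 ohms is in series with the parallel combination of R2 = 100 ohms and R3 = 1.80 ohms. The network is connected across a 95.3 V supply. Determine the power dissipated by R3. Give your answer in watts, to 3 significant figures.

First combine the parallel branches into one equivalent R_p, then R1 + R_p is a series pair.
R_p = (100×1.80)/(100+1.80) = 1.768 Ω
R_total = 6.80 + 1.768 = 8.568 Ω
I = V / R_total = 95.3 / 8.568 = 11.12 A
Voltage across the parallel pair: V_p = I × R_p = 11.12 × 1.768 = 19.67 V
R3 is across V_p, so use P = V²/R for that branch.
P_R3 = (19.67)² / 1.80 = 214.9 W

215 W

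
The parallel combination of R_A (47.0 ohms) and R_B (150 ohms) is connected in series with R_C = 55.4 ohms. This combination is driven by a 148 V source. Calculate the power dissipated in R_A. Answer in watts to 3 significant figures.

First find R_p for the parallel pair, then treat R_p + R_C as a series loop.
R_p = (47.0×150)/(47.0+150) = 35.79 Ω
R_total = R_p + 55.4 = 35.79 + 55.4 = 91.19 Ω
I = V / R_total = 148 / 91.19 = 1.623 A
Voltage across the parallel pair: V_p = I × R_p = 1.623 × 35.79 = 58.08 V
Use P = V²/R for R_A with V = V_p.
P_R_A = (58.08)² / 47.0 = 71.78 W

71.8 W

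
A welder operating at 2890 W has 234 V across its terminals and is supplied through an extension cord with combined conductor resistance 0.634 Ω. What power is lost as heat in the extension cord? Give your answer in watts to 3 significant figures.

Only the current and the line resistance are needed for the I²R loss.
I = P / V = 2890 / 234 = 12.35 A through the extension cord.
P_line = I² R_line = (12.35)² × 0.634 = 96.71 W

96.7 W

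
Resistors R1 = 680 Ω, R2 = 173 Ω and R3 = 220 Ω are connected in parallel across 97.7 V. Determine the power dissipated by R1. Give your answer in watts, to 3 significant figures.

The supply voltage appears across each parallel branch — just use P = V²/R1.
P_R1 = V² / R1 = (97.7)² / 680 Ω = 14.04 W

14.0 W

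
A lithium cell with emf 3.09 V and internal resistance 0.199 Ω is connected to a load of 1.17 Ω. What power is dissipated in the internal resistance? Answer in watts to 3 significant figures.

The source's internal resistance is just another series element carrying I; its dissipation is I²r.
I = ε / (r + R) = 3.09 / (0.199 + 1.17) = 2.257 A
P_int = I² r = (2.257)² × 0.199 = 1.014 W

1.01 W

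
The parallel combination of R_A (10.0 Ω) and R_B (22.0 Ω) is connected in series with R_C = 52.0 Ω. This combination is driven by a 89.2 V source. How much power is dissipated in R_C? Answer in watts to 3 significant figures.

119 W

First find R_p for the parallel pair, then treat R_p + R_C as a series loop.
R_p = (10.0×22.0)/(10.0+22.0) = 6.875 Ω
R_total = R_p + 52.0 = 6.875 + 52.0 = 58.88 Ω
I = V / R_total = 89.2 / 58.88 = 1.515 A
R_C carries the full series current, so P = I²R.
P_R_C = (1.515)² × 52.0 = 119.4 W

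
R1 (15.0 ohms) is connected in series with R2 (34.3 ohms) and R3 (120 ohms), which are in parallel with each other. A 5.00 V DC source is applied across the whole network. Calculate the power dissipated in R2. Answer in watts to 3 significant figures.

0.299 W

Collapse R2‖R3 to a single equivalent, reducing the network to two series elements.
R_p = (34.3×120)/(34.3+120) = 26.68 Ω
R_total = 15.0 + 26.68 = 41.68 Ω
I = V / R_total = 5.00 / 41.68 = 0.1200 A
Voltage across the parallel pair: V_p = I × R_p = 0.1200 × 26.68 = 3.200 V
With V_p across R2, its power is V_p²/R2.
P_R2 = (3.200)² / 34.3 = 0.2986 W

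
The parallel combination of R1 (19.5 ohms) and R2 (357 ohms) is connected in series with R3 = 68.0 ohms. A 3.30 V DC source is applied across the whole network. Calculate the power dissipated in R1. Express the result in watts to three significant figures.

Combine R1 and R2 into their parallel equivalent first, reducing the network to two series resistors.
R_p = (19.5×357)/(19.5+357) = 18.49 Ω
R_total = R_p + 68.0 = 18.49 + 68.0 = 86.49 Ω
I = V / R_total = 3.30 / 86.49 = 0.03815 A
Voltage across the parallel pair: V_p = I × R_p = 0.03815 × 18.49 = 0.7055 V
R1 sits across V_p; its power is V_p²/R.
P_R1 = (0.7055)² / 19.5 = 0.02552 W

0.0255 W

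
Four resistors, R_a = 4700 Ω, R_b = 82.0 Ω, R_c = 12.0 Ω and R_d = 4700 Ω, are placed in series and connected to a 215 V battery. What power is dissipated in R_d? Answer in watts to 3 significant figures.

2.41 W

Series elements share the same current, so find I first, then use P = I²R.
R_total = 4700 + 82.0 + 12.0 + 4700 = 9494 Ω
I = V / R_total = 215 / 9494 = 0.02265 A
P_R_d = I² × R_d = (0.02265)² × 4700 = 2.410 W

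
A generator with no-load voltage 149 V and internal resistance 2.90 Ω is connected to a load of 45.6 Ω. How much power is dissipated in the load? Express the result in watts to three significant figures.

Find the circuit current first, then P = I²R for the load (series elements share I).
I = ε / (r + R) = 149 / (2.90 + 45.6) = 3.072 A
P_load = I² R = (3.072)² × 45.6 = 430.4 W

430 W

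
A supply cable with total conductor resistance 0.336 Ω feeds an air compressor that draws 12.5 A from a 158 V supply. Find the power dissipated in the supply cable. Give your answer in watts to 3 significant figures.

52.5 W

The supply cable and load are in series, so the same current flows in both; the loss is I²R_line.
The supply cable carries the full 12.5 A.
P_line = I² R_line = (12.50)² × 0.336 = 52.50 W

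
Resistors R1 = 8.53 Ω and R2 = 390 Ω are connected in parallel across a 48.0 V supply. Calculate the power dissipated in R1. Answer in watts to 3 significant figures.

270 W

The supply voltage appears across each parallel branch — just use P = V²/R1.
P_R1 = V² / R1 = (48.0)² / 8.53 Ω = 270.1 W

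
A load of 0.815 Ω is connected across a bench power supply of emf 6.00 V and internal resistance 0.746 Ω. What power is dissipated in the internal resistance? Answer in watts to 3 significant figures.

The internal resistance carries the same current as the load; P_int = I²r.
I = ε / (r + R) = 6.00 / (0.746 + 0.815) = 3.844 A
P_int = I² r = (3.844)² × 0.746 = 11.02 W

11.0 W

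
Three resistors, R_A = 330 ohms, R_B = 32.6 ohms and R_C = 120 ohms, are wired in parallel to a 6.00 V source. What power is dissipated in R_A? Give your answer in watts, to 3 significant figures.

The supply voltage appears across each parallel branch — just use P = V²/R_A.
P_R_A = V² / R_A = (6.00)² / 330 Ω = 0.1091 W

0.109 W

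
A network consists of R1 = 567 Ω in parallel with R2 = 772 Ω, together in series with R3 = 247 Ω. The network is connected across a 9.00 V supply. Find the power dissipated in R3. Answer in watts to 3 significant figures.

0.0607 W

Collapse the R1‖R2 pair into one equivalent R_p; then R_p and R3 form a series string.
R_p = (567×772)/(567+772) = 326.9 Ω
R_total = R_p + 247 = 326.9 + 247 = 573.9 Ω
I = V / R_total = 9.00 / 573.9 = 0.01568 A
R3 carries the full series current, so P = I²R.
P_R3 = (0.01568)² × 247 = 0.06074 W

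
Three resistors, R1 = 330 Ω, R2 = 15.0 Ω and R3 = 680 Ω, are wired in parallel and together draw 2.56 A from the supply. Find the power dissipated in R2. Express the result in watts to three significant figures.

The branches share the same voltage, but only the total current is given — find V from the equivalent resistance first.
1/R_eq = 1/330 + 1/15.0 + 1/680 ⇒ R_eq = 14.05 Ω
V = I_total × R_eq = 2.560 × 14.05 = 35.97 V
P_R2 = V² / R2 = (35.97)² / 15.0 = 86.26 W

86.3 W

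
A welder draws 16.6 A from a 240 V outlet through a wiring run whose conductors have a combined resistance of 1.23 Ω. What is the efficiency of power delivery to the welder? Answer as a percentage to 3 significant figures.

91.5 %

The wiring run carries the full 16.6 A.
P_line = I² R_line = (16.60)² × 1.23 = 338.9 W
P_source = V I = 240 × 16.60 = 3984 W; P_load = 3645 W
η = P_load / P_source = 3645 / 3984 = 0.9149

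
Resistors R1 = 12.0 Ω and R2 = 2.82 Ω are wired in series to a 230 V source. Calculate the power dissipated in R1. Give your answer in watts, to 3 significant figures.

2890 W

The current is common to all series resistors; compute it, then apply P = I²R for the target.
R_total = 12.0 + 2.82 = 14.82 Ω
I = V / R_total = 230 / 14.82 = 15.52 A
P_R1 = I² × R1 = (15.52)² × 12.0 = 2890 W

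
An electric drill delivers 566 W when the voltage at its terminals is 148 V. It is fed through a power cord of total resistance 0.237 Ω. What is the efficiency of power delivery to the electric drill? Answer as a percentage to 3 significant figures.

99.4 %

I = P / V = 566 / 148 = 3.824 A through the power cord.
P_line = I² R_line = (3.824)² × 0.237 = 3.466 W
P_source = P_load + P_line = 566.0 + 3.466 = 569.5 W
η = P_load / P_source = 566.0 / 569.5 = 0.9939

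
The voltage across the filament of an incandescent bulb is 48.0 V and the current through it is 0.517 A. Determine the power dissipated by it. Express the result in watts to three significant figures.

24.8 W

With V and I both given, power follows immediately from P = V I.
P = 48.0 V × 0.5170 A = 24.82 W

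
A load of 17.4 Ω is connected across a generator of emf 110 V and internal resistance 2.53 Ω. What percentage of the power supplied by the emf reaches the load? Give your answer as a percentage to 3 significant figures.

87.3 %

The source delivers εI, of which I²R reaches the load and I²r is lost; since I is common, η = R/(R+r).
η = R / (R + r) = 17.4 / (17.4 + 2.53) = 0.8731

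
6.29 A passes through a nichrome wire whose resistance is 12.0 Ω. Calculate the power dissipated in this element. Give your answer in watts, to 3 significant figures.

475 W

Current and resistance are given, so P = I²R is the direct form.
P = (6.290 A)² × 12.0 Ω = 474.8 W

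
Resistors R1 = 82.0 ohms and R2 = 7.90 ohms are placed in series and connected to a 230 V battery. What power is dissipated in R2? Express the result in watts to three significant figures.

The current is common to all series resistors; compute it, then apply P = I²R for the target.
R_total = 82.0 + 7.90 = 89.90 Ω
I = V / R_total = 230 / 89.90 = 2.558 A
P_R2 = I² × R2 = (2.558)² × 7.90 = 51.71 W

51.7 W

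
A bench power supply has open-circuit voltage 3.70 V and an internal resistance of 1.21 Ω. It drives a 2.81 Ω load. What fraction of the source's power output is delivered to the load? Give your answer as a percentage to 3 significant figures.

69.9 %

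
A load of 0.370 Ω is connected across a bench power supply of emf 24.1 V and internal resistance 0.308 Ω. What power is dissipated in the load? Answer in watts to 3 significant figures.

467 W

Load and internal resistance form a series loop — compute the loop current, then the load power via I²R.
I = ε / (r + R) = 24.1 / (0.308 + 0.370) = 35.55 A
P_load = I² R = (35.55)² × 0.370 = 467.5 W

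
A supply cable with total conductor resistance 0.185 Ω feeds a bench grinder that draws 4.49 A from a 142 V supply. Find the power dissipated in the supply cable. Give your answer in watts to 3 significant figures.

3.73 W

The supply cable is a series resistance carrying the load current; its dissipation is I²R_line.
The supply cable carries the full 4.49 A.
P_line = I² R_line = (4.490)² × 0.185 = 3.730 W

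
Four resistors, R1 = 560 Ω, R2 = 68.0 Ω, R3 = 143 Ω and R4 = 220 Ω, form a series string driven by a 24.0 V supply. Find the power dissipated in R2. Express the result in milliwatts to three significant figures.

Since the resistors are in series they all carry the loop current I = V/R_total; the power in any one is I²R.
R_total = 560 + 68.0 + 143 + 220 = 991.0 Ω
I = V / R_total = 24.0 / 991.0 = 0.02422 A
P_R2 = I² × R2 = (0.02422)² × 68.0 = 0.03988 W

39.9 mW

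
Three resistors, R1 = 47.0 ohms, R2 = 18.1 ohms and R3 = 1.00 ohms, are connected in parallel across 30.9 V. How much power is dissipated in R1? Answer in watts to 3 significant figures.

20.3 W

Each parallel branch sees the full supply voltage, so P = V²/R applies directly to the target branch.
P_R1 = V² / R1 = (30.9)² / 47.0 Ω = 20.32 W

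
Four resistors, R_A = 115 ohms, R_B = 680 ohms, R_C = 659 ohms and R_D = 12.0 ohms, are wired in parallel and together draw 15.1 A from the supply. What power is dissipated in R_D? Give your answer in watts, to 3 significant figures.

We need the common branch voltage; get it from I_total × R_eq, then P = V²/R for the branch.
1/R_eq = 1/115 + 1/680 + 1/659 + 1/12.0 ⇒ R_eq = 10.52 Ω
V = I_total × R_eq = 15.10 × 10.52 = 158.9 V
P_R_D = V² / R_D = (158.9)² / 12.0 = 2105 W

2100 W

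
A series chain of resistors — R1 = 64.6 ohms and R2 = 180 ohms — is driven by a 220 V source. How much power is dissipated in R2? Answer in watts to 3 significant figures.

146 W

Since the resistors are in series they all carry the loop current I = V/R_total; the power in any one is I²R.
R_total = 64.6 + 180 = 244.6 Ω
I = V / R_total = 220 / 244.6 = 0.8994 A
P_R2 = I² × R2 = (0.8994)² × 180 = 145.6 W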